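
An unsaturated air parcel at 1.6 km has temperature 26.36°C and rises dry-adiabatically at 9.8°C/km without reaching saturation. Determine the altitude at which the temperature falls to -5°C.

Height above start = (26.36 − (-5)) / 9.8 = 3.2 km
Altitude = 1600 m + 3200 m = 4800 m

4.8 km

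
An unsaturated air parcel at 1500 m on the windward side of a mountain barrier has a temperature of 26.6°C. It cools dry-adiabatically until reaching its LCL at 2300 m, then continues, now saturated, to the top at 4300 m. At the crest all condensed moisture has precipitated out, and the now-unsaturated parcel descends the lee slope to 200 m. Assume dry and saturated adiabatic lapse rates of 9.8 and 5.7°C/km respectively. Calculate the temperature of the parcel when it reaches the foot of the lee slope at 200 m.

Dry to 2300 m: -9.8 × 0.8 km = -7.84°C, so T = 18.76°C.
Saturated to 4300 m: -5.7 × 2 km = -11.4°C, so T = 7.36°C.
Dry descent to 200 m: +9.8 × 4.1 km = +40.18°C, so T = 47.54°C.

47.54°C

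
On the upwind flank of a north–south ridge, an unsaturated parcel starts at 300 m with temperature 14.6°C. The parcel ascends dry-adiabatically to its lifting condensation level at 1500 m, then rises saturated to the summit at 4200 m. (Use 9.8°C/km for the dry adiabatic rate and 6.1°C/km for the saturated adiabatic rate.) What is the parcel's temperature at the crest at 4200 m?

Dry to 1500 m: -9.8 × 1.2 km = -11.76°C, so T = 2.84°C.
Saturated to 4200 m: -6.1 × 2.7 km = -16.47°C, so T = -13.63°C.

-13.63°C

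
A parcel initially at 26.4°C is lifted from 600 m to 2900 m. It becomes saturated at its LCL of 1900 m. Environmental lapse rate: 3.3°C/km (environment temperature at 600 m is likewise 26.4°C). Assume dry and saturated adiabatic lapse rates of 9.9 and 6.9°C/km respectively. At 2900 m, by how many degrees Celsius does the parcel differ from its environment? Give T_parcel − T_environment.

-12.18°C (parcel cooler than environment)

Parcel:
  Dry to 1900 m: -9.9 × 1.3 km = -12.87°C, so T = 13.53°C.
  Saturated to 2900 m: -6.9 × 1 km = -6.9°C, so T = 6.63°C.
Environment:
  Environment to 2900 m: -3.3 × 2.3 km = -7.59°C, so T = 18.81°C.
T_parcel − T_env = 6.63 − 18.81 = -12.18°C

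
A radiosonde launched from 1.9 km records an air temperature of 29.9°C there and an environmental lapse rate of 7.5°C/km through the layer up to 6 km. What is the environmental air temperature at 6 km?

-0.85°C

From 1900 m to 6000 m (environmental): cools by 7.5 × 4.1 = 30.75°C, giving -0.85°C.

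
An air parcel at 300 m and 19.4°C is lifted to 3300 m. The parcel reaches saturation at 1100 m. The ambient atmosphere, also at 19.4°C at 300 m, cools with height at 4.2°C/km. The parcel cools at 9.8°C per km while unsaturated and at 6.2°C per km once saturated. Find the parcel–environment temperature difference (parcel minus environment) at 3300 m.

Parcel:
  300 → 1100 m (dry, 9.8°C/km): ΔT = -9.8 × 0.8 = -7.84°C → T = 11.56°C
  1100 → 3300 m (saturated, 6.2°C/km): ΔT = -6.2 × 2.2 = -13.64°C → T = -2.08°C
Environment:
  300 → 3300 m (environment, 4.2°C/km): ΔT = -4.2 × 3 = -12.6°C → T = 6.8°C
T_parcel − T_env = -2.08 − 6.8 = -8.88°C

-8.88°C (parcel cooler than environment)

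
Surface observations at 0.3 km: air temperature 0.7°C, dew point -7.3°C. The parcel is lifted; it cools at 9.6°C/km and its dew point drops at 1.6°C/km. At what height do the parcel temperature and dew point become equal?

T and T_d converge at 9.6 − 1.6 = 8°C per km
Height above start = (0.7 − (-7.3)) / 8 = 1 km
LCL altitude = 300 m + 1000 m = 1300 m

1.3 km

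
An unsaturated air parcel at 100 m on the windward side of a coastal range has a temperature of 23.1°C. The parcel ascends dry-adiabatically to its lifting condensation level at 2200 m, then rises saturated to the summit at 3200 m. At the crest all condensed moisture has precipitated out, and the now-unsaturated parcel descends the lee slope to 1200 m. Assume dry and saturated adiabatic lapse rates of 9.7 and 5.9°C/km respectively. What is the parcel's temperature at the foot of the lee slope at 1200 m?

Dry to 2200 m: -9.7 × 2.1 km = -20.37°C, so T = 2.73°C.
Saturated to 3200 m: -5.9 × 1 km = -5.9°C, so T = -3.17°C.
Dry descent to 1200 m: +9.7 × 2 km = +19.4°C, so T = 16.23°C.

16.23°C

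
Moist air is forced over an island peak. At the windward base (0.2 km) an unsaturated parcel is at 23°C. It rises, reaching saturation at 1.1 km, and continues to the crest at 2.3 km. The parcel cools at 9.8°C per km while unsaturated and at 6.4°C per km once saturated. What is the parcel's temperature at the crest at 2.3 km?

Dry to 1100 m: -9.8 × 0.9 km = -8.82°C, so T = 14.18°C.
Saturated to 2300 m: -6.4 × 1.2 km = -7.68°C, so T = 6.5°C.

6.5°C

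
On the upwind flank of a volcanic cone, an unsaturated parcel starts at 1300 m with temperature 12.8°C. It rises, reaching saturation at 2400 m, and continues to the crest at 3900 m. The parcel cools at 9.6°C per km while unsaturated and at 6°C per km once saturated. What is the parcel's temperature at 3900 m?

1300 → 2400 m (dry, 9.6°C/km): ΔT = -9.6 × 1.1 = -10.56°C → T = 2.24°C
2400 → 3900 m (saturated, 6°C/km): ΔT = -6 × 1.5 = -9°C → T = -6.76°C

-6.76°C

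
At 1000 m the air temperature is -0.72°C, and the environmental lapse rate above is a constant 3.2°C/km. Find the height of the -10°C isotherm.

3900 m

Height above start = (-0.72 − (-10)) / 3.2 = 2.9 km
Altitude = 1000 m + 2900 m = 3900 m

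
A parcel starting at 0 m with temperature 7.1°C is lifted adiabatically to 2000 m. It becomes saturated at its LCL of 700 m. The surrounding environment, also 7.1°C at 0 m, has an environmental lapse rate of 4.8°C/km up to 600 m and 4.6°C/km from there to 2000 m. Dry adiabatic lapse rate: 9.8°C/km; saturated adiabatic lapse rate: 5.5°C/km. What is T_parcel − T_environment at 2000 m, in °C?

-4.69°C (parcel cooler than environment)

Parcel:
  0 → 700 m (dry, 9.8°C/km): ΔT = -9.8 × 0.7 = -6.86°C → T = 0.24°C
  700 → 2000 m (saturated, 5.5°C/km): ΔT = -5.5 × 1.3 = -7.15°C → T = -6.91°C
Environment:
  0 → 600 m (environment, lower layer, 4.8°C/km): ΔT = -4.8 × 0.6 = -2.88°C → T = 4.22°C
  600 → 2000 m (environment, upper layer, 4.6°C/km): ΔT = -4.6 × 1.4 = -6.44°C → T = -2.22°C
T_parcel − T_env = -6.91 − (-2.22) = -4.69°C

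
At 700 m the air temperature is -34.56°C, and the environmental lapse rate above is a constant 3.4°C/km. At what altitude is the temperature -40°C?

Height above start = (-34.56 − (-40)) / 3.4 = 1.6 km
Altitude = 700 m + 1600 m = 2300 m

2300 m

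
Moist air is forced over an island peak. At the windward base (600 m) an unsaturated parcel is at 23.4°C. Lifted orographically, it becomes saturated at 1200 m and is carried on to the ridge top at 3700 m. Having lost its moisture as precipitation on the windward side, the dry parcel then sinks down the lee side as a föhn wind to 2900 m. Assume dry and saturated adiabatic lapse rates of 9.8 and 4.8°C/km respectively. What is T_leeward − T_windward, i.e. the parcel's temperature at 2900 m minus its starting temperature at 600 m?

Dry to 1200 m: -9.8 × 0.6 km = -5.88°C, so T = 17.52°C.
Saturated to 3700 m: -4.8 × 2.5 km = -12°C, so T = 5.52°C.
Dry descent to 2900 m: +9.8 × 0.8 km = +7.84°C, so T = 13.36°C.
Net change vs windward start: 13.36 − 23.4 = -10.04°C

-10.04°C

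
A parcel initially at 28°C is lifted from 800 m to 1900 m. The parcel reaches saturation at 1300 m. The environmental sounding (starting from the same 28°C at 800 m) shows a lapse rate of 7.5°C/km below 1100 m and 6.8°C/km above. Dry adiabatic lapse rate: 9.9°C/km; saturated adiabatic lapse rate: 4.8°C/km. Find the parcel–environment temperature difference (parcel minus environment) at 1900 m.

-0.14°C (parcel cooler than environment)

Parcel:
  800–1300 m, dry: Δz = 0.5 km ⇒ ΔT = -4.95°C; T = 23.05°C
  1300–1900 m, saturated: Δz = 0.6 km ⇒ ΔT = -2.88°C; T = 20.17°C
Environment:
  800–1100 m, environment, lower layer: Δz = 0.3 km ⇒ ΔT = -2.25°C; T = 25.75°C
  1100–1900 m, environment, upper layer: Δz = 0.8 km ⇒ ΔT = -5.44°C; T = 20.31°C
T_parcel − T_env = 20.17 − 20.31 = -0.14°C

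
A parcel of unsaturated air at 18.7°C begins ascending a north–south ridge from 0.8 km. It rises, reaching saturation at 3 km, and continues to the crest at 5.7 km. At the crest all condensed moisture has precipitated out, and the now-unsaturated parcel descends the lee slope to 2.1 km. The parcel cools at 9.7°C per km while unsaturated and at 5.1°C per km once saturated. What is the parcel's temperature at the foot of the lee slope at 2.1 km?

18.51°C

800–3000 m, dry: Δz = 2.2 km ⇒ ΔT = -21.34°C; T = -2.64°C
3000–5700 m, saturated: Δz = 2.7 km ⇒ ΔT = -13.77°C; T = -16.41°C
5700–2100 m, dry descent: Δz = 3.6 km ⇒ ΔT = +34.92°C; T = 18.51°C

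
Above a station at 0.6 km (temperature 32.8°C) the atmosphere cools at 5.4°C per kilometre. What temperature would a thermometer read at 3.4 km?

From 600 m to 3400 m (environmental): cools by 5.4 × 2.8 = 15.12°C, giving 17.68°C.

17.68°C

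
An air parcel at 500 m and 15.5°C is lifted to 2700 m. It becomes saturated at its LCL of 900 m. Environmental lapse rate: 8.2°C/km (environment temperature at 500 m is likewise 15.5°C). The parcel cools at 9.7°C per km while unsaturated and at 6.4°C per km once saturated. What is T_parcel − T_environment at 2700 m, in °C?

+2.64°C (parcel warmer than environment)

Parcel:
  From 500 m to 900 m (dry): cools by 9.7 × 0.4 = 3.88°C, giving 11.62°C.
  From 900 m to 2700 m (saturated): cools by 6.4 × 1.8 = 11.52°C, giving 0.1°C.
Environment:
  From 500 m to 2700 m (environment): cools by 8.2 × 2.2 = 18.04°C, giving -2.54°C.
T_parcel − T_env = 0.1 − (-2.54) = +2.64°C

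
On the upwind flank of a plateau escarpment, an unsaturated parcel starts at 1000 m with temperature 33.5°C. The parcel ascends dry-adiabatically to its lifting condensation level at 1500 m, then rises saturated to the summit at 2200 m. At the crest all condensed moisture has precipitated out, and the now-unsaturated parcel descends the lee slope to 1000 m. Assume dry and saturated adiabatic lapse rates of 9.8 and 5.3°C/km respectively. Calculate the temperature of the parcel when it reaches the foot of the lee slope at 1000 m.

From 1000 m to 1500 m (dry): cools by 9.8 × 0.5 = 4.9°C, giving 28.6°C.
From 1500 m to 2200 m (saturated): cools by 5.3 × 0.7 = 3.71°C, giving 24.89°C.
From 2200 m to 1000 m (dry descent): warms by 9.8 × 1.2 = 11.76°C, giving 36.65°C.

36.65°C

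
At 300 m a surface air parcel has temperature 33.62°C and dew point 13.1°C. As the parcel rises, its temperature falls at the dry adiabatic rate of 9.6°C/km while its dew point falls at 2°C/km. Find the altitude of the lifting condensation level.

T and T_d converge at 9.6 − 2 = 7.6°C per km
Height above start = (33.62 − 13.1) / 7.6 = 2.7 km
LCL altitude = 300 m + 2700 m = 3000 m

3000 m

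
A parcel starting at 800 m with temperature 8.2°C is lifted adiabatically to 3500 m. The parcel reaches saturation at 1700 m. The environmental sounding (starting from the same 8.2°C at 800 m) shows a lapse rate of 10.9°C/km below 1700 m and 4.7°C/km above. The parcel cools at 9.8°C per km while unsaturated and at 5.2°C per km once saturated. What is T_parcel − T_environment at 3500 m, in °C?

Parcel:
  From 800 m to 1700 m (dry): cools by 9.8 × 0.9 = 8.82°C, giving -0.62°C.
  From 1700 m to 3500 m (saturated): cools by 5.2 × 1.8 = 9.36°C, giving -9.98°C.
Environment:
  From 800 m to 1700 m (environment, lower layer): cools by 10.9 × 0.9 = 9.81°C, giving -1.61°C.
  From 1700 m to 3500 m (environment, upper layer): cools by 4.7 × 1.8 = 8.46°C, giving -10.07°C.
T_parcel − T_env = -9.98 − (-10.07) = +0.09°C

+0.09°C (parcel warmer than environment)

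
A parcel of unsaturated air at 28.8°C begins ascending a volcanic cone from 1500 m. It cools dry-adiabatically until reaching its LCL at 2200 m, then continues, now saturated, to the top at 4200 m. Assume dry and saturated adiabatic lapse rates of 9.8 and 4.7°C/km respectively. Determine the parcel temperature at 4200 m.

1500–2200 m, dry: Δz = 0.7 km ⇒ ΔT = -6.86°C; T = 21.94°C
2200–4200 m, saturated: Δz = 2 km ⇒ ΔT = -9.4°C; T = 12.54°C

12.54°C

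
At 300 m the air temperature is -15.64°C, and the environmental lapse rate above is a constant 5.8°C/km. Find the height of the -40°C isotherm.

4500 m

Height above start = (-15.64 − (-40)) / 5.8 = 4.2 km
Altitude = 300 m + 4200 m = 4500 m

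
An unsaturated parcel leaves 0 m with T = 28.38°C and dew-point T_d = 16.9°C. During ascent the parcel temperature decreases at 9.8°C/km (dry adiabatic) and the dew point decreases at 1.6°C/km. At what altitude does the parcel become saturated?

1400 m

T and T_d converge at 9.8 − 1.6 = 8.2°C per km
Height above start = (28.38 − 16.9) / 8.2 = 1.4 km
LCL altitude = 0 m + 1400 m = 1400 m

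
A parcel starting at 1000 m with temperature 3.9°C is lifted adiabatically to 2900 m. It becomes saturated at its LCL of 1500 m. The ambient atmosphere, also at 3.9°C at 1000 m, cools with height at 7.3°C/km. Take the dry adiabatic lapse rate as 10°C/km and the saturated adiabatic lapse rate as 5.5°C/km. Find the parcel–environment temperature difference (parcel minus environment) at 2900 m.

Parcel:
  From 1000 m to 1500 m (dry): cools by 10 × 0.5 = 5°C, giving -1.1°C.
  From 1500 m to 2900 m (saturated): cools by 5.5 × 1.4 = 7.7°C, giving -8.8°C.
Environment:
  From 1000 m to 2900 m (environment): cools by 7.3 × 1.9 = 13.87°C, giving -9.97°C.
T_parcel − T_env = -8.8 − (-9.97) = +1.17°C

+1.17°C (parcel warmer than environment)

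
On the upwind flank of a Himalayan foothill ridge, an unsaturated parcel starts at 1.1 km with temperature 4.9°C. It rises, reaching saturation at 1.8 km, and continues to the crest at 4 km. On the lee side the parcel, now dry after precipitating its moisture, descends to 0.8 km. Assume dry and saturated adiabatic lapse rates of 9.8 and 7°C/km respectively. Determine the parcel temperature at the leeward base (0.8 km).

14°C

1100 → 1800 m (dry, 9.8°C/km): ΔT = -9.8 × 0.7 = -6.86°C → T = -1.96°C
1800 → 4000 m (saturated, 7°C/km): ΔT = -7 × 2.2 = -15.4°C → T = -17.36°C
4000 → 800 m (dry descent, 9.8°C/km): ΔT = +9.8 × 3.2 = +31.36°C → T = 14°C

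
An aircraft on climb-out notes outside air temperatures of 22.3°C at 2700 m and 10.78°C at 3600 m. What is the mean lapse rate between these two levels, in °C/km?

12.8°C/km

Γ = −ΔT/Δz = (22.3 − 10.78) / (3600 − 2700) m
  = 11.52°C / 0.9 km = 12.8°C/km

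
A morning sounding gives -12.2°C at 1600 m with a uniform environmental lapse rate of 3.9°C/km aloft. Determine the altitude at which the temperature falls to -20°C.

3600 m

Height above start = (-12.2 − (-20)) / 3.9 = 2 km
Altitude = 1600 m + 2000 m = 3600 m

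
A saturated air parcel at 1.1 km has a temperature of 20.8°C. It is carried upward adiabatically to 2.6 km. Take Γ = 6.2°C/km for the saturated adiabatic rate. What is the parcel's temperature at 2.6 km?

11.5°C

From 1100 m to 2600 m (saturated adiabatic): cools by 6.2 × 1.5 = 9.3°C, giving 11.5°C.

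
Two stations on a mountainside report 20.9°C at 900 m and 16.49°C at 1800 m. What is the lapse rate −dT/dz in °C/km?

4.9°C/km

Γ = −ΔT/Δz = (20.9 − 16.49) / (1800 − 900) m
  = 4.41°C / 0.9 km = 4.9°C/km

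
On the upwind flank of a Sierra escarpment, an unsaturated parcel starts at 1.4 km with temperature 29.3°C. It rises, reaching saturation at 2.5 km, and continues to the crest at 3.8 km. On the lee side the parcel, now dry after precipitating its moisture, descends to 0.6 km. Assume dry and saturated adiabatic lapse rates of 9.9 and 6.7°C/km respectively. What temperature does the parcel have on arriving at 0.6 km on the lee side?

1400–2500 m, dry: Δz = 1.1 km ⇒ ΔT = -10.89°C; T = 18.41°C
2500–3800 m, saturated: Δz = 1.3 km ⇒ ΔT = -8.71°C; T = 9.7°C
3800–600 m, dry descent: Δz = 3.2 km ⇒ ΔT = +31.68°C; T = 41.38°C

41.38°C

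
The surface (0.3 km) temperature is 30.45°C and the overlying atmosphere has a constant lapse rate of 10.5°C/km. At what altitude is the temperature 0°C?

3.2 km

Height above start = (30.45 − 0) / 10.5 = 2.9 km
Altitude = 300 m + 2900 m = 3200 m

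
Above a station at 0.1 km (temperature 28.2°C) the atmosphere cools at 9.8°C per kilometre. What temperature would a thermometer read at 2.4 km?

5.66°C

100–2400 m, environmental: Δz = 2.3 km ⇒ ΔT = -22.54°C; T = 5.66°C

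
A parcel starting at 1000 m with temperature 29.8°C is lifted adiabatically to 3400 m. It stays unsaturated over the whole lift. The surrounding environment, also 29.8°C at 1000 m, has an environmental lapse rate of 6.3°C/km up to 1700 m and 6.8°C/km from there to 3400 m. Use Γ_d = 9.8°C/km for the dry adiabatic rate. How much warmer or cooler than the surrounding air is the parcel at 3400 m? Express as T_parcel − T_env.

-7.55°C (parcel cooler than environment)

Parcel:
  Dry to 3400 m: -9.8 × 2.4 km = -23.52°C, so T = 6.28°C.
Environment:
  Environment, lower layer to 1700 m: -6.3 × 0.7 km = -4.41°C, so T = 25.39°C.
  Environment, upper layer to 3400 m: -6.8 × 1.7 km = -11.56°C, so T = 13.83°C.
T_parcel − T_env = 6.28 − 13.83 = -7.55°C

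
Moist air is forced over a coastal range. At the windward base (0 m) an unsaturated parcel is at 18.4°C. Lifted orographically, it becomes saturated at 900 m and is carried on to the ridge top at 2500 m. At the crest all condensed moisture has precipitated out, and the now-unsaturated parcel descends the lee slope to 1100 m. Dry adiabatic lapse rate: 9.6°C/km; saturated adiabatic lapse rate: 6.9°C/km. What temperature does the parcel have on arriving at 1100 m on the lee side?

12.16°C

0–900 m, dry: Δz = 0.9 km ⇒ ΔT = -8.64°C; T = 9.76°C
900–2500 m, saturated: Δz = 1.6 km ⇒ ΔT = -11.04°C; T = -1.28°C
2500–1100 m, dry descent: Δz = 1.4 km ⇒ ΔT = +13.44°C; T = 12.16°C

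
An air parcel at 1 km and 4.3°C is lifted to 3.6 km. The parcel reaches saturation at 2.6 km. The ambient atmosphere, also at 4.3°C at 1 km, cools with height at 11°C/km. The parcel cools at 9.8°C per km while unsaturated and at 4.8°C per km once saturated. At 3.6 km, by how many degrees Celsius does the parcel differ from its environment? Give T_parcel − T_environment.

Parcel:
  From 1000 m to 2600 m (dry): cools by 9.8 × 1.6 = 15.68°C, giving -11.38°C.
  From 2600 m to 3600 m (saturated): cools by 4.8 × 1 = 4.8°C, giving -16.18°C.
Environment:
  From 1000 m to 3600 m (environment): cools by 11 × 2.6 = 28.6°C, giving -24.3°C.
T_parcel − T_env = -16.18 − (-24.3) = +8.12°C

+8.12°C (parcel warmer than environment)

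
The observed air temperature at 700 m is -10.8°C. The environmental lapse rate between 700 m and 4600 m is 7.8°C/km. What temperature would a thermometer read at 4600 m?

From 700 m to 4600 m (environmental): cools by 7.8 × 3.9 = 30.42°C, giving -41.22°C.

-41.22°C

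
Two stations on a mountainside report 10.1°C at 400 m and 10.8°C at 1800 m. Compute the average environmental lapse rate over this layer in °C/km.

Γ = −ΔT/Δz = (10.1 − 10.8) / (1800 − 400) m
  = -0.7°C / 1.4 km = -0.5°C/km

-0.5°C/km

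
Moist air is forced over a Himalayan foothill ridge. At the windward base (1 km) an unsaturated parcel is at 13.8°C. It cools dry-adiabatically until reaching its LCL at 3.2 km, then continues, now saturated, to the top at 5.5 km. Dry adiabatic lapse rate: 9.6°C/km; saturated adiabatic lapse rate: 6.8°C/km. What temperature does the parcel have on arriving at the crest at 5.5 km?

-22.96°C

From 1000 m to 3200 m (dry): cools by 9.6 × 2.2 = 21.12°C, giving -7.32°C.
From 3200 m to 5500 m (saturated): cools by 6.8 × 2.3 = 15.64°C, giving -22.96°C.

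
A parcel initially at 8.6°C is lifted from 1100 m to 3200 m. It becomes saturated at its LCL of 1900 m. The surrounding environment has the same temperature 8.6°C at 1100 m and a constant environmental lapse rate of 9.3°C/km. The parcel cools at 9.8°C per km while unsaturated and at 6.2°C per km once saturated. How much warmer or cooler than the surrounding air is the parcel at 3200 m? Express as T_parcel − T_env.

+3.63°C (parcel warmer than environment)

Parcel:
  Dry to 1900 m: -9.8 × 0.8 km = -7.84°C, so T = 0.76°C.
  Saturated to 3200 m: -6.2 × 1.3 km = -8.06°C, so T = -7.3°C.
Environment:
  Environment to 3200 m: -9.3 × 2.1 km = -19.53°C, so T = -10.93°C.
T_parcel − T_env = -7.3 − (-10.93) = +3.63°C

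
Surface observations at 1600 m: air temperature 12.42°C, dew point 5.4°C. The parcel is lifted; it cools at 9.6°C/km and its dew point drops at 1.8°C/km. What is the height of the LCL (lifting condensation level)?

2500 m

T and T_d converge at 9.6 − 1.8 = 7.8°C per km
Height above start = (12.42 − 5.4) / 7.8 = 0.9 km
LCL altitude = 1600 m + 900 m = 2500 m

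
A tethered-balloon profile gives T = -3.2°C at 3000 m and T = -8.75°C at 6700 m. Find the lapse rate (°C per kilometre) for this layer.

Γ = −ΔT/Δz = (-3.2 − (-8.75)) / (6700 − 3000) m
  = 5.55°C / 3.7 km = 1.5°C/km

1.5°C/km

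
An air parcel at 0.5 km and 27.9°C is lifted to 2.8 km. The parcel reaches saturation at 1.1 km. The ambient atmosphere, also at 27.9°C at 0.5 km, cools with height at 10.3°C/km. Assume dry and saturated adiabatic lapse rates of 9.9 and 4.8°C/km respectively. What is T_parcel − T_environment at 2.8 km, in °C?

+9.59°C (parcel warmer than environment)

Parcel:
  Dry to 1100 m: -9.9 × 0.6 km = -5.94°C, so T = 21.96°C.
  Saturated to 2800 m: -4.8 × 1.7 km = -8.16°C, so T = 13.8°C.
Environment:
  Environment to 2800 m: -10.3 × 2.3 km = -23.69°C, so T = 4.21°C.
T_parcel − T_env = 13.8 − 4.21 = +9.59°C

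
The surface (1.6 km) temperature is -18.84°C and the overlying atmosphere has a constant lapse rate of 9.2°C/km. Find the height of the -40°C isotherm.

Height above start = (-18.84 − (-40)) / 9.2 = 2.3 km
Altitude = 1600 m + 2300 m = 3900 m

3.9 km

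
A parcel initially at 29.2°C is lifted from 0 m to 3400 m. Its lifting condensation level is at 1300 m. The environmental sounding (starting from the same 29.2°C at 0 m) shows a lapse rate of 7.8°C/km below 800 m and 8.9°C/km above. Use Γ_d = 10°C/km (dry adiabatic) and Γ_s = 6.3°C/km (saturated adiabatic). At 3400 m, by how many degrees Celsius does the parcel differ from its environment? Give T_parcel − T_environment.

Parcel:
  0 → 1300 m (dry, 10°C/km): ΔT = -10 × 1.3 = -13°C → T = 16.2°C
  1300 → 3400 m (saturated, 6.3°C/km): ΔT = -6.3 × 2.1 = -13.23°C → T = 2.97°C
Environment:
  0 → 800 m (environment, lower layer, 7.8°C/km): ΔT = -7.8 × 0.8 = -6.24°C → T = 22.96°C
  800 → 3400 m (environment, upper layer, 8.9°C/km): ΔT = -8.9 × 2.6 = -23.14°C → T = -0.18°C
T_parcel − T_env = 2.97 − (-0.18) = +3.15°C

+3.15°C (parcel warmer than environment)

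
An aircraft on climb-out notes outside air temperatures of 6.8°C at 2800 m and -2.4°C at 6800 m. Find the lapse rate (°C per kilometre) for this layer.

Γ = −ΔT/Δz = (6.8 − (-2.4)) / (6800 − 2800) m
  = 9.2°C / 4 km = 2.3°C/km

2.3°C/km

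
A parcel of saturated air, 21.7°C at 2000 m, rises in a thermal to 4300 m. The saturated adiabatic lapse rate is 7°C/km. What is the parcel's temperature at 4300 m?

5.6°C

2000 → 4300 m (saturated adiabatic, 7°C/km): ΔT = -7 × 2.3 = -16.1°C → T = 5.6°C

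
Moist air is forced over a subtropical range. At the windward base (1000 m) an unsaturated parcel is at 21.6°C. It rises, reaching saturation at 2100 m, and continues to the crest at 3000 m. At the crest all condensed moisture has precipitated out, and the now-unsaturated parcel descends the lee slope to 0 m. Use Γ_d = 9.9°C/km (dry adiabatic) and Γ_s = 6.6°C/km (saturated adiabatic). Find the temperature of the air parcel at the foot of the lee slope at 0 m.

34.47°C

Dry to 2100 m: -9.9 × 1.1 km = -10.89°C, so T = 10.71°C.
Saturated to 3000 m: -6.6 × 0.9 km = -5.94°C, so T = 4.77°C.
Dry descent to 0 m: +9.9 × 3 km = +29.7°C, so T = 34.47°C.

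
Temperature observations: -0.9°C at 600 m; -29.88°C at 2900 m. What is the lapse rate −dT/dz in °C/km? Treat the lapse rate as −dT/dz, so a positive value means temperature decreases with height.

12.6°C/km

Γ = −ΔT/Δz = (-0.9 − (-29.88)) / (2900 − 600) m
  = 28.98°C / 2.3 km = 12.6°C/km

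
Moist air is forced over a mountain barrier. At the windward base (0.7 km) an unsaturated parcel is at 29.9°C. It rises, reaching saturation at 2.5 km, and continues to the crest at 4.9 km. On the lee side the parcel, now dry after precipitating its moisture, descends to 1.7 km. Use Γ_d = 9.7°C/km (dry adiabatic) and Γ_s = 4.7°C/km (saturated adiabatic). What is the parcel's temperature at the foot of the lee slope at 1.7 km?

32.2°C

700–2500 m, dry: Δz = 1.8 km ⇒ ΔT = -17.46°C; T = 12.44°C
2500–4900 m, saturated: Δz = 2.4 km ⇒ ΔT = -11.28°C; T = 1.16°C
4900–1700 m, dry descent: Δz = 3.2 km ⇒ ΔT = +31.04°C; T = 32.2°C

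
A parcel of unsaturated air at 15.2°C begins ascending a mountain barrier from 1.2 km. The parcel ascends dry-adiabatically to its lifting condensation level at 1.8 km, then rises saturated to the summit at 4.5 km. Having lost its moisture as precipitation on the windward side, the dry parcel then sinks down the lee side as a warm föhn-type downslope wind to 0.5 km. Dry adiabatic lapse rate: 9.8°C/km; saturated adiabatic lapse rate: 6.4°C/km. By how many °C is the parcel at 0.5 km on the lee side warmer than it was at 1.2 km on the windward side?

1200 → 1800 m (dry, 9.8°C/km): ΔT = -9.8 × 0.6 = -5.88°C → T = 9.32°C
1800 → 4500 m (saturated, 6.4°C/km): ΔT = -6.4 × 2.7 = -17.28°C → T = -7.96°C
4500 → 500 m (dry descent, 9.8°C/km): ΔT = +9.8 × 4 = +39.2°C → T = 31.24°C
Net change vs windward start: 31.24 − 15.2 = +16.04°C

+16.04°C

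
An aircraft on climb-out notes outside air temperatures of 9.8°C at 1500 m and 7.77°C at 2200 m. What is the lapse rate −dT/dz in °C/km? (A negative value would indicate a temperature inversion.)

Γ = −ΔT/Δz = (9.8 − 7.77) / (2200 − 1500) m
  = 2.03°C / 0.7 km = 2.9°C/km

2.9°C/km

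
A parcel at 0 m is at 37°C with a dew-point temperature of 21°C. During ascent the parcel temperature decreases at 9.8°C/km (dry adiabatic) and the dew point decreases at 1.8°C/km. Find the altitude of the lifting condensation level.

T and T_d converge at 9.8 − 1.8 = 8°C per km
Height above start = (37 − 21) / 8 = 2 km
LCL altitude = 0 m + 2000 m = 2000 m

2000 m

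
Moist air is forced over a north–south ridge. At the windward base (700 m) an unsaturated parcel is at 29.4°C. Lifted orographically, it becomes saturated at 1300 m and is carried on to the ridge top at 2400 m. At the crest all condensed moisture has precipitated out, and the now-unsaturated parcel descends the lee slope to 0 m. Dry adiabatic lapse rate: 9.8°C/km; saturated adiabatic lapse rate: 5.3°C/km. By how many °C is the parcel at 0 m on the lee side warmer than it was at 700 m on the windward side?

700–1300 m, dry: Δz = 0.6 km ⇒ ΔT = -5.88°C; T = 23.52°C
1300–2400 m, saturated: Δz = 1.1 km ⇒ ΔT = -5.83°C; T = 17.69°C
2400–0 m, dry descent: Δz = 2.4 km ⇒ ΔT = +23.52°C; T = 41.21°C
Net change vs windward start: 41.21 − 29.4 = +11.81°C

+11.81°C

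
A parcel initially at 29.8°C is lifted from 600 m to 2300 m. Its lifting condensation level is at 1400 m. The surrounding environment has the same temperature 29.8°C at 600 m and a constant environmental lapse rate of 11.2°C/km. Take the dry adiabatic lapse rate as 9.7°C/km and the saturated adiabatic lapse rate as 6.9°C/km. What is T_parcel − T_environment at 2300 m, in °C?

Parcel:
  Dry to 1400 m: -9.7 × 0.8 km = -7.76°C, so T = 22.04°C.
  Saturated to 2300 m: -6.9 × 0.9 km = -6.21°C, so T = 15.83°C.
Environment:
  Environment to 2300 m: -11.2 × 1.7 km = -19.04°C, so T = 10.76°C.
T_parcel − T_env = 15.83 − 10.76 = +5.07°C

+5.07°C (parcel warmer than environment)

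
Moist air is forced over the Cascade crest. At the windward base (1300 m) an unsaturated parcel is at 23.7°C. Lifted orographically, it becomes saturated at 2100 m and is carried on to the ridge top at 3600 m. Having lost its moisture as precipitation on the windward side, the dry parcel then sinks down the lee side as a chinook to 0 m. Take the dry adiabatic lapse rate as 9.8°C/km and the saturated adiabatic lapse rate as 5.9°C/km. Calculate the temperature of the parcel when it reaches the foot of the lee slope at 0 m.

1300–2100 m, dry: Δz = 0.8 km ⇒ ΔT = -7.84°C; T = 15.86°C
2100–3600 m, saturated: Δz = 1.5 km ⇒ ΔT = -8.85°C; T = 7.01°C
3600–0 m, dry descent: Δz = 3.6 km ⇒ ΔT = +35.28°C; T = 42.29°C

42.29°C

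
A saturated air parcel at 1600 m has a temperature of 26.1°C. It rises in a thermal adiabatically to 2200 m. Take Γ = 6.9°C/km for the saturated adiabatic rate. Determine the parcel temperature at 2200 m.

21.96°C

1600–2200 m, saturated adiabatic: Δz = 0.6 km ⇒ ΔT = -4.14°C; T = 21.96°C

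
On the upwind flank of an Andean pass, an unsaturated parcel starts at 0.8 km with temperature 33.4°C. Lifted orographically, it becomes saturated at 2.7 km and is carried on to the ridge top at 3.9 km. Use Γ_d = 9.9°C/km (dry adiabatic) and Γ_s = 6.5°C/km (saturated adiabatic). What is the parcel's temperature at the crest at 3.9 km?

6.79°C

800 → 2700 m (dry, 9.9°C/km): ΔT = -9.9 × 1.9 = -18.81°C → T = 14.59°C
2700 → 3900 m (saturated, 6.5°C/km): ΔT = -6.5 × 1.2 = -7.8°C → T = 6.79°C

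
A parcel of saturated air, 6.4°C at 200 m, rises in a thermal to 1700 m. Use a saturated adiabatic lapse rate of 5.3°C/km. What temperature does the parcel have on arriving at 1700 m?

From 200 m to 1700 m (saturated adiabatic): cools by 5.3 × 1.5 = 7.95°C, giving -1.55°C.

-1.55°C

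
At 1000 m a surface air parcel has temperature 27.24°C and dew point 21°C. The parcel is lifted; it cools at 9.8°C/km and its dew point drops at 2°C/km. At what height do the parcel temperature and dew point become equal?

T and T_d converge at 9.8 − 2 = 7.8°C per km
Height above start = (27.24 − 21) / 7.8 = 0.8 km
LCL altitude = 1000 m + 800 m = 1800 m

1800 m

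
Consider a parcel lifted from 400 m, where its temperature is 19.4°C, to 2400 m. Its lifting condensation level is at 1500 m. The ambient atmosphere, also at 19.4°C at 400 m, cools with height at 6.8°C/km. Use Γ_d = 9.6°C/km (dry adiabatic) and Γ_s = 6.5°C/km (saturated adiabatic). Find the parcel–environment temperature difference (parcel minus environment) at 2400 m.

-2.81°C (parcel cooler than environment)

Parcel:
  400–1500 m, dry: Δz = 1.1 km ⇒ ΔT = -10.56°C; T = 8.84°C
  1500–2400 m, saturated: Δz = 0.9 km ⇒ ΔT = -5.85°C; T = 2.99°C
Environment:
  400–2400 m, environment: Δz = 2 km ⇒ ΔT = -13.6°C; T = 5.8°C
T_parcel − T_env = 2.99 − 5.8 = -2.81°C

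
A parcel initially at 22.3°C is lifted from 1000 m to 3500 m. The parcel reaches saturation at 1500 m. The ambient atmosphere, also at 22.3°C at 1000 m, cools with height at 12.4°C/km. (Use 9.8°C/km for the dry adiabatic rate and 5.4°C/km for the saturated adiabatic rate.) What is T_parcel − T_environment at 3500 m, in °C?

Parcel:
  From 1000 m to 1500 m (dry): cools by 9.8 × 0.5 = 4.9°C, giving 17.4°C.
  From 1500 m to 3500 m (saturated): cools by 5.4 × 2 = 10.8°C, giving 6.6°C.
Environment:
  From 1000 m to 3500 m (environment): cools by 12.4 × 2.5 = 31°C, giving -8.7°C.
T_parcel − T_env = 6.6 − (-8.7) = +15.3°C

+15.3°C (parcel warmer than environment)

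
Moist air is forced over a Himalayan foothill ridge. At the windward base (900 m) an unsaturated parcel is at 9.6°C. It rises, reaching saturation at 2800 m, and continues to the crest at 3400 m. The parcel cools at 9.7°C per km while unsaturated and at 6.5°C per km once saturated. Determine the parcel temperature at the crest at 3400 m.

-12.73°C

900 → 2800 m (dry, 9.7°C/km): ΔT = -9.7 × 1.9 = -18.43°C → T = -8.83°C
2800 → 3400 m (saturated, 6.5°C/km): ΔT = -6.5 × 0.6 = -3.9°C → T = -12.73°C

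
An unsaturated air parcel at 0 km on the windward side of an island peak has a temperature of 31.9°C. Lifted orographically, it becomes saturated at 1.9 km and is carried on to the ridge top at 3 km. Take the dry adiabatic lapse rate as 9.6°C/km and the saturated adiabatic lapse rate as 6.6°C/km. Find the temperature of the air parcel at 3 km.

6.4°C

From 0 m to 1900 m (dry): cools by 9.6 × 1.9 = 18.24°C, giving 13.66°C.
From 1900 m to 3000 m (saturated): cools by 6.6 × 1.1 = 7.26°C, giving 6.4°C.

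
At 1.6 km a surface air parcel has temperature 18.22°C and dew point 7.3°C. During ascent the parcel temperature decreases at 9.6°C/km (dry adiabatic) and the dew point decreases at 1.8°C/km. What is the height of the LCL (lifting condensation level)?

T and T_d converge at 9.6 − 1.8 = 7.8°C per km
Height above start = (18.22 − 7.3) / 7.8 = 1.4 km
LCL altitude = 1600 m + 1400 m = 3000 m

3 km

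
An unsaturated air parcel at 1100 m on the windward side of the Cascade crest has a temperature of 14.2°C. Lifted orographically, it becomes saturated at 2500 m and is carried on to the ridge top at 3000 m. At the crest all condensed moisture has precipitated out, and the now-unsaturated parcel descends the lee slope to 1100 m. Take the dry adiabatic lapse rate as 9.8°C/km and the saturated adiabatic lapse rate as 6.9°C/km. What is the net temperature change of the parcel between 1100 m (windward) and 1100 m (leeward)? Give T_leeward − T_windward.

1100 → 2500 m (dry, 9.8°C/km): ΔT = -9.8 × 1.4 = -13.72°C → T = 0.48°C
2500 → 3000 m (saturated, 6.9°C/km): ΔT = -6.9 × 0.5 = -3.45°C → T = -2.97°C
3000 → 1100 m (dry descent, 9.8°C/km): ΔT = +9.8 × 1.9 = +18.62°C → T = 15.65°C
Net change vs windward start: 15.65 − 14.2 = +1.45°C

+1.45°C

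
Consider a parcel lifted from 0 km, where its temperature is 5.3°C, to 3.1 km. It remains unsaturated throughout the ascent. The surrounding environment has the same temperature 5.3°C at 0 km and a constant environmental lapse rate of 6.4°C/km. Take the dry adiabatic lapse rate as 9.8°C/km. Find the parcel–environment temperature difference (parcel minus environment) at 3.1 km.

Parcel:
  From 0 m to 3100 m (dry): cools by 9.8 × 3.1 = 30.38°C, giving -25.08°C.
Environment:
  From 0 m to 3100 m (environment): cools by 6.4 × 3.1 = 19.84°C, giving -14.54°C.
T_parcel − T_env = -25.08 − (-14.54) = -10.54°C

-10.54°C (parcel cooler than environment)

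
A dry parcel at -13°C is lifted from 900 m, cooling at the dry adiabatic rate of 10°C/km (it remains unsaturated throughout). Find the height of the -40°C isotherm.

3600 m

Height above start = (-13 − (-40)) / 10 = 2.7 km
Altitude = 900 m + 2700 m = 3600 m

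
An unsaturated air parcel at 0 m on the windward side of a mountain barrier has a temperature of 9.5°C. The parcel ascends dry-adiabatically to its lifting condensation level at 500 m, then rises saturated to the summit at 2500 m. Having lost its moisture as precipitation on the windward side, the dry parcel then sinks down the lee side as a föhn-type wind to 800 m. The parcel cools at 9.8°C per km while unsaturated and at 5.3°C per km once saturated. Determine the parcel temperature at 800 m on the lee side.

10.66°C

From 0 m to 500 m (dry): cools by 9.8 × 0.5 = 4.9°C, giving 4.6°C.
From 500 m to 2500 m (saturated): cools by 5.3 × 2 = 10.6°C, giving -6°C.
From 2500 m to 800 m (dry descent): warms by 9.8 × 1.7 = 16.66°C, giving 10.66°C.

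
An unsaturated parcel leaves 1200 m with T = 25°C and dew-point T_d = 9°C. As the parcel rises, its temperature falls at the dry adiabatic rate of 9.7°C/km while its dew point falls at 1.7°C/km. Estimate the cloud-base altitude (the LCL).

T and T_d converge at 9.7 − 1.7 = 8°C per km
Height above start = (25 − 9) / 8 = 2 km
LCL altitude = 1200 m + 2000 m = 3200 m

3200 m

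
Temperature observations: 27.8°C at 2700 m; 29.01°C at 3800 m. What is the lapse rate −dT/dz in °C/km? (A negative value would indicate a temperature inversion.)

Γ = −ΔT/Δz = (27.8 − 29.01) / (3800 − 2700) m
  = -1.21°C / 1.1 km = -1.1°C/km

-1.1°C/km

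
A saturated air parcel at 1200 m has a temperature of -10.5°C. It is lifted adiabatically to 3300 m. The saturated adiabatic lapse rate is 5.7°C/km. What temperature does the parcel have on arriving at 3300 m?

1200–3300 m, saturated adiabatic: Δz = 2.1 km ⇒ ΔT = -11.97°C; T = -22.47°C

-22.47°C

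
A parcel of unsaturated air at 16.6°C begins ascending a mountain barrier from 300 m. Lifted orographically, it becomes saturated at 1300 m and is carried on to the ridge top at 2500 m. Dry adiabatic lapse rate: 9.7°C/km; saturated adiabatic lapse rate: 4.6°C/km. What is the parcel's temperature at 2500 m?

1.38°C

300 → 1300 m (dry, 9.7°C/km): ΔT = -9.7 × 1 = -9.7°C → T = 6.9°C
1300 → 2500 m (saturated, 4.6°C/km): ΔT = -4.6 × 1.2 = -5.52°C → T = 1.38°C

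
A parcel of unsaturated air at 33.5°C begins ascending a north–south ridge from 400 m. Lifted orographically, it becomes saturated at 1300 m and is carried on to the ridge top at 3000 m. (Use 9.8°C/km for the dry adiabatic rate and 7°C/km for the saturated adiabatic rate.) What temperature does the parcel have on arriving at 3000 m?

From 400 m to 1300 m (dry): cools by 9.8 × 0.9 = 8.82°C, giving 24.68°C.
From 1300 m to 3000 m (saturated): cools by 7 × 1.7 = 11.9°C, giving 12.78°C.

12.78°C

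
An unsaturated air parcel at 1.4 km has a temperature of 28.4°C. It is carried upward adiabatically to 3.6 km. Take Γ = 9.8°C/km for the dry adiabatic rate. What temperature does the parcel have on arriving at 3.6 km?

6.84°C

Dry adiabatic to 3600 m: -9.8 × 2.2 km = -21.56°C, so T = 6.84°C.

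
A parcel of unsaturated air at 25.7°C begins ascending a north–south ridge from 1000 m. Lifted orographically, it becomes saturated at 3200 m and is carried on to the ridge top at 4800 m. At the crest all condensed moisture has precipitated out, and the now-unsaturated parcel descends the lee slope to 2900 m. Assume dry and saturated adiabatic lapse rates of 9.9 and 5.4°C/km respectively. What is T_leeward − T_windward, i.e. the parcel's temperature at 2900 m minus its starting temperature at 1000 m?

-11.61°C

From 1000 m to 3200 m (dry): cools by 9.9 × 2.2 = 21.78°C, giving 3.92°C.
From 3200 m to 4800 m (saturated): cools by 5.4 × 1.6 = 8.64°C, giving -4.72°C.
From 4800 m to 2900 m (dry descent): warms by 9.9 × 1.9 = 18.81°C, giving 14.09°C.
Net change vs windward start: 14.09 − 25.7 = -11.61°C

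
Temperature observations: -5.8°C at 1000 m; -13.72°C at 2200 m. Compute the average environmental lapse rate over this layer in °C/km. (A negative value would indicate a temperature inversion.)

Γ = −ΔT/Δz = (-5.8 − (-13.72)) / (2200 − 1000) m
  = 7.92°C / 1.2 km = 6.6°C/km

6.6°C/km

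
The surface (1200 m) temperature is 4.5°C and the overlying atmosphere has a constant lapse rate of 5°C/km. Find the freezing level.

Height above start = (4.5 − 0) / 5 = 0.9 km
Altitude = 1200 m + 900 m = 2100 m

2100 m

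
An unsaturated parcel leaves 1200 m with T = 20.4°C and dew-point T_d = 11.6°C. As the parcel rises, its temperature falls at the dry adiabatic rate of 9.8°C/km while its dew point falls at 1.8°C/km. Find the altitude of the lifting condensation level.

T and T_d converge at 9.8 − 1.8 = 8°C per km
Height above start = (20.4 − 11.6) / 8 = 1.1 km
LCL altitude = 1200 m + 1100 m = 2300 m

2300 m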